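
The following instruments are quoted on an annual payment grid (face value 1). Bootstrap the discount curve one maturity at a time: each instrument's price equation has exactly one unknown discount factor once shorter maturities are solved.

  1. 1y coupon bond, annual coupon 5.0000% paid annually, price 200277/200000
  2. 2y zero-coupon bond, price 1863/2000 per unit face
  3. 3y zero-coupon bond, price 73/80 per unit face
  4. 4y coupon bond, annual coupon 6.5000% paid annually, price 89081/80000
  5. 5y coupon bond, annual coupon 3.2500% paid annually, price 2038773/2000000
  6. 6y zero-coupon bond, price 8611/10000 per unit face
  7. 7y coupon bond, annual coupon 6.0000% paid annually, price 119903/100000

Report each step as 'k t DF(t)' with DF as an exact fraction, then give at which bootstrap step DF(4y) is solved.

1 1 9537/10000
2 2 1863/2000
3 3 73/80
4 4 2187/2500
5 5 8717/10000
6 6 8611/10000
7 7 2063/2500
DF(4y) is solved at step 4

step 1 [1y] bond c/1=1/20: DF=(200277/200000 − 1/20·(0))/(1+1/20) = 9537/10000 ≈ 0.953700
step 2 [2y] zero: DF = P = 1863/2000 ≈ 0.931500
step 3 [3y] zero: DF = P = 73/80 ≈ 0.912500
step 4 [4y] bond c/1=13/200: DF=(89081/80000 − 13/200·(0.953700+0.931500+0.912500))/(1+13/200) = 2187/2500 ≈ 0.874800
step 5 [5y] bond c/1=13/400: DF=(2038773/2000000 − 13/400·(0.953700+0.931500+0.912500+0.874800))/(1+13/400) = 8717/10000 ≈ 0.871700
step 6 [6y] zero: DF = P = 8611/10000 ≈ 0.861100
step 7 [7y] bond c/1=3/50: DF=(119903/100000 − 3/50·(0.953700+0.931500+0.912500+0.874800+0.871700+0.861100))/(1+3/50) = 2063/2500 ≈ 0.825200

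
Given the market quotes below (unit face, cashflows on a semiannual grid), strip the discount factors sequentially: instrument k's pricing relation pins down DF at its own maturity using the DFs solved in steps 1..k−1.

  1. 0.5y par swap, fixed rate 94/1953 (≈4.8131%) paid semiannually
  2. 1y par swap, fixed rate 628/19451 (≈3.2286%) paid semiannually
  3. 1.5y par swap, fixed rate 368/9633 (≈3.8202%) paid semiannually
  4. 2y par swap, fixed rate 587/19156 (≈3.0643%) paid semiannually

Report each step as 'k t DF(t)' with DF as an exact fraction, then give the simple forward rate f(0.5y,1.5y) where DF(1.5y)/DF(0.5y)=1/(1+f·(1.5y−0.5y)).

step 1 [0.5y] swap r/2=47/1953: DF=(1 − 47/1953·(0))/(1+47/1953) = 1953/2000 ≈ 0.976500
step 2 [1y] swap r/2=314/19451: DF=(1 − 314/19451·(0.976500))/(1+314/19451) = 4843/5000 ≈ 0.968600
step 3 [1.5y] swap r/2=184/9633: DF=(1 − 184/9633·(0.976500+0.968600))/(1+184/9633) = 1181/1250 ≈ 0.944800
step 4 [2y] swap r/2=587/38312: DF=(1 − 587/38312·(0.976500+0.968600+0.944800))/(1+587/38312) = 9413/10000 ≈ 0.941300

1 1/2 1953/2000
2 1 4843/5000
3 3/2 1181/1250
4 2 9413/10000
f(0.5y,1.5y) = ((1953/2000)/(1181/1250) − 1)/(1) = 317/9448 ≈ 3.3552%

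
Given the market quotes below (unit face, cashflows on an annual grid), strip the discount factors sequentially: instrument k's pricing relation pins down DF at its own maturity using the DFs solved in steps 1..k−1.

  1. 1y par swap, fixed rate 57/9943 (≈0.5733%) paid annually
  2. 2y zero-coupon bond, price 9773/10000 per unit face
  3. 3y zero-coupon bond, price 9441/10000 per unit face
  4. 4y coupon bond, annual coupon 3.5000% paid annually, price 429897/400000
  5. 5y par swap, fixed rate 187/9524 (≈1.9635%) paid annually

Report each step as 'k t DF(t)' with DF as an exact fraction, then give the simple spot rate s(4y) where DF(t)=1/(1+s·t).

1 1 9943/10000
2 2 9773/10000
3 3 9441/10000
4 4 4699/5000
5 5 1813/2000
s(4y) = (1/(4699/5000) − 1)/(4) = 301/18796 ≈ 1.6014%

step 1 [1y] swap r/1=57/9943: DF=(1 − 57/9943·(0))/(1+57/9943) = 9943/10000 ≈ 0.994300
step 2 [2y] zero: DF = P = 9773/10000 ≈ 0.977300
step 3 [3y] zero: DF = P = 9441/10000 ≈ 0.944100
step 4 [4y] bond c/1=7/200: DF=(429897/400000 − 7/200·(0.994300+0.977300+0.944100))/(1+7/200) = 4699/5000 ≈ 0.939800
step 5 [5y] swap r/1=187/9524: DF=(1 − 187/9524·(0.994300+0.977300+0.944100+0.939800))/(1+187/9524) = 1813/2000 ≈ 0.906500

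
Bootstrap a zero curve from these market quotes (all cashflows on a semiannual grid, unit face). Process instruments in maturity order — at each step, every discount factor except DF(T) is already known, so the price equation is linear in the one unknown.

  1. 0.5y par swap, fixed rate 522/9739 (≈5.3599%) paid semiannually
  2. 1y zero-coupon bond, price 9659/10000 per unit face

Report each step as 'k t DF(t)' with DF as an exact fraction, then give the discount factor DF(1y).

step 1 [0.5y] swap r/2=261/9739: DF=(1 − 261/9739·(0))/(1+261/9739) = 9739/10000 ≈ 0.973900
step 2 [1y] zero: DF = P = 9659/10000 ≈ 0.965900

1 1/2 9739/10000
2 1 9659/10000
DF(1y) = 9659/10000 ≈ 0.965900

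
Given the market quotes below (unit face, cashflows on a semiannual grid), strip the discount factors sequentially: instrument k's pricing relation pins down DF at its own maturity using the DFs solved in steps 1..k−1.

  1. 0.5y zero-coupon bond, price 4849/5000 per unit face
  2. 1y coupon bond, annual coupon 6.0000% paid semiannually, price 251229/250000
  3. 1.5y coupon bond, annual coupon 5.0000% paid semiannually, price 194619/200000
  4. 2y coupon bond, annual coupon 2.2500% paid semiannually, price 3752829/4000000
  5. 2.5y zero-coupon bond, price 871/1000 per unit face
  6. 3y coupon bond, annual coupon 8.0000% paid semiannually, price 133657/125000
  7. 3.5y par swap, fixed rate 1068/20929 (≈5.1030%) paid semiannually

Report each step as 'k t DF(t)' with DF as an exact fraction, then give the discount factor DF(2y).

1 1/2 4849/5000
2 1 4737/5000
3 3/2 4513/5000
4 2 2241/2500
5 5/2 871/1000
6 3 8517/10000
7 7/2 4199/5000
DF(2y) = 2241/2500 ≈ 0.896400

step 1 [0.5y] zero: DF = P = 4849/5000 ≈ 0.969800
step 2 [1y] bond c/2=3/100: DF=(251229/250000 − 3/100·(0.969800))/(1+3/100) = 4737/5000 ≈ 0.947400
step 3 [1.5y] bond c/2=1/40: DF=(194619/200000 − 1/40·(0.969800+0.947400))/(1+1/40) = 4513/5000 ≈ 0.902600
step 4 [2y] bond c/2=9/800: DF=(3752829/4000000 − 9/800·(0.969800+0.947400+0.902600))/(1+9/800) = 2241/2500 ≈ 0.896400
step 5 [2.5y] zero: DF = P = 871/1000 ≈ 0.871000
step 6 [3y] bond c/2=1/25: DF=(133657/125000 − 1/25·(0.969800+0.947400+0.902600+0.896400+0.871000))/(1+1/25) = 8517/10000 ≈ 0.851700
step 7 [3.5y] swap r/2=534/20929: DF=(1 − 534/20929·(0.969800+0.947400+0.902600+0.896400+0.871000+0.851700))/(1+534/20929) = 4199/5000 ≈ 0.839800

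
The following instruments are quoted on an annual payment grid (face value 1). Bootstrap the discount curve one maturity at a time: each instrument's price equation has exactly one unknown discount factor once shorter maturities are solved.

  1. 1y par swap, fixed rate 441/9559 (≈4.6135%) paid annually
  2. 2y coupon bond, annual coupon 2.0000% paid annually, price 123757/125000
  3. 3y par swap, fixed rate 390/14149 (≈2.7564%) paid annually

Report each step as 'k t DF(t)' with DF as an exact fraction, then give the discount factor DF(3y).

1 1 9559/10000
2 2 9519/10000
3 3 461/500
DF(3y) = 461/500 ≈ 0.922000

step 1 [1y] swap r/1=441/9559: DF=(1 − 441/9559·(0))/(1+441/9559) = 9559/10000 ≈ 0.955900
step 2 [2y] bond c/1=1/50: DF=(123757/125000 − 1/50·(0.955900))/(1+1/50) = 9519/10000 ≈ 0.951900
step 3 [3y] swap r/1=390/14149: DF=(1 − 390/14149·(0.955900+0.951900))/(1+390/14149) = 461/500 ≈ 0.922000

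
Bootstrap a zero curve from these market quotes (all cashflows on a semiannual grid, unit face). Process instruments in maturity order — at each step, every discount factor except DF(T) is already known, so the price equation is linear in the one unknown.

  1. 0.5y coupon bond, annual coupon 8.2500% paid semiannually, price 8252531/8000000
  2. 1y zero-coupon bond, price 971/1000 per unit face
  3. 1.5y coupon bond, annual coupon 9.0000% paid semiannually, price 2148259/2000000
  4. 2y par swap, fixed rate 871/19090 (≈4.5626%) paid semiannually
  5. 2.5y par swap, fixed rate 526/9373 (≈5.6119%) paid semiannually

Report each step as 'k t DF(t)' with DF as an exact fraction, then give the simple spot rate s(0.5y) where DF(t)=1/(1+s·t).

1 1/2 9907/10000
2 1 971/1000
3 3/2 4717/5000
4 2 9129/10000
5 5/2 1737/2000
s(0.5y) = (1/(9907/10000) − 1)/(1/2) = 186/9907 ≈ 1.8775%

step 1 [0.5y] bond c/2=33/800: DF=(8252531/8000000 − 33/800·(0))/(1+33/800) = 9907/10000 ≈ 0.990700
step 2 [1y] zero: DF = P = 971/1000 ≈ 0.971000
step 3 [1.5y] bond c/2=9/200: DF=(2148259/2000000 − 9/200·(0.990700+0.971000))/(1+9/200) = 4717/5000 ≈ 0.943400
step 4 [2y] swap r/2=871/38180: DF=(1 − 871/38180·(0.990700+0.971000+0.943400))/(1+871/38180) = 9129/10000 ≈ 0.912900
step 5 [2.5y] swap r/2=263/9373: DF=(1 − 263/9373·(0.990700+0.971000+0.943400+0.912900))/(1+263/9373) = 1737/2000 ≈ 0.868500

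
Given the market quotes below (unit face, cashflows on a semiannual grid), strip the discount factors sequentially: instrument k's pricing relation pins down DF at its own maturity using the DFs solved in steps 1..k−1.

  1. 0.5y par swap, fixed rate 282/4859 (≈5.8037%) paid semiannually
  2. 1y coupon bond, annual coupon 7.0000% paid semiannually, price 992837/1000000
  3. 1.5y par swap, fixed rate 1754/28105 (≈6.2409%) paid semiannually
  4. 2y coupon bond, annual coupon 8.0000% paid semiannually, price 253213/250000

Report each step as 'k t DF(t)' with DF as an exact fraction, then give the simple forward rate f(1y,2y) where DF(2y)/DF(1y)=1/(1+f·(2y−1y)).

step 1 [0.5y] swap r/2=141/4859: DF=(1 − 141/4859·(0))/(1+141/4859) = 4859/5000 ≈ 0.971800
step 2 [1y] bond c/2=7/200: DF=(992837/1000000 − 7/200·(0.971800))/(1+7/200) = 579/625 ≈ 0.926400
step 3 [1.5y] swap r/2=877/28105: DF=(1 − 877/28105·(0.971800+0.926400))/(1+877/28105) = 9123/10000 ≈ 0.912300
step 4 [2y] bond c/2=1/25: DF=(253213/250000 − 1/25·(0.971800+0.926400+0.912300))/(1+1/25) = 4329/5000 ≈ 0.865800

1 1/2 4859/5000
2 1 579/625
3 3/2 9123/10000
4 2 4329/5000
f(1y,2y) = ((579/625)/(4329/5000) − 1)/(1) = 101/1443 ≈ 6.9993%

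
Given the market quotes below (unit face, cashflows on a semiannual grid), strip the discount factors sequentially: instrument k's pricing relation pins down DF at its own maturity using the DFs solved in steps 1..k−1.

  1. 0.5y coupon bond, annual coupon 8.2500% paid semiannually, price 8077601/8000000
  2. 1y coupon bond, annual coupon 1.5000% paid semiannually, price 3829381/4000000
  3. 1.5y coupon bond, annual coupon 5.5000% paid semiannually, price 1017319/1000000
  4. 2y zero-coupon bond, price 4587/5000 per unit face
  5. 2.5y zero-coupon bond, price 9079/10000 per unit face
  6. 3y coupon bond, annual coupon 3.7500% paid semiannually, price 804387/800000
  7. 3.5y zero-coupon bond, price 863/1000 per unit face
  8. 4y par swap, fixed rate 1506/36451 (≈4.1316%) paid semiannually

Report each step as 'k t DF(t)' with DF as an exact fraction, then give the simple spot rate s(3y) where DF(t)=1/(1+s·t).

step 1 [0.5y] bond c/2=33/800: DF=(8077601/8000000 − 33/800·(0))/(1+33/800) = 9697/10000 ≈ 0.969700
step 2 [1y] bond c/2=3/400: DF=(3829381/4000000 − 3/400·(0.969700))/(1+3/400) = 943/1000 ≈ 0.943000
step 3 [1.5y] bond c/2=11/400: DF=(1017319/1000000 − 11/400·(0.969700+0.943000))/(1+11/400) = 9389/10000 ≈ 0.938900
step 4 [2y] zero: DF = P = 4587/5000 ≈ 0.917400
step 5 [2.5y] zero: DF = P = 9079/10000 ≈ 0.907900
step 6 [3y] bond c/2=3/160: DF=(804387/800000 − 3/160·(0.969700+0.943000+0.938900+0.917400+0.907900))/(1+3/160) = 9009/10000 ≈ 0.900900
step 7 [3.5y] zero: DF = P = 863/1000 ≈ 0.863000
step 8 [4y] swap r/2=753/36451: DF=(1 − 753/36451·(0.969700+0.943000+0.938900+0.917400+0.907900+0.900900+0.863000))/(1+753/36451) = 4247/5000 ≈ 0.849400

1 1/2 9697/10000
2 1 943/1000
3 3/2 9389/10000
4 2 4587/5000
5 5/2 9079/10000
6 3 9009/10000
7 7/2 863/1000
8 4 4247/5000
s(3y) = (1/(9009/10000) − 1)/(3) = 991/27027 ≈ 3.6667%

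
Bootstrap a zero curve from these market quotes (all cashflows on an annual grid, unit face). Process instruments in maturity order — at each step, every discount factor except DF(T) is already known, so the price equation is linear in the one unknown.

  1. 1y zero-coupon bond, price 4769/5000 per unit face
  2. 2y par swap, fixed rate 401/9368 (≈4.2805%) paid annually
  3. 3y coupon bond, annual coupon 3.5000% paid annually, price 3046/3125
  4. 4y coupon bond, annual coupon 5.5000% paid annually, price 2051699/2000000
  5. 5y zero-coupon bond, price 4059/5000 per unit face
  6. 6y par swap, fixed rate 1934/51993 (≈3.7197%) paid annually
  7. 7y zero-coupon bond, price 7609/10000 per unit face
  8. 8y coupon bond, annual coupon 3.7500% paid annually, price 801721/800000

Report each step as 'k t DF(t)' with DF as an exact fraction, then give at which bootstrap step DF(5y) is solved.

1 1 4769/5000
2 2 4599/5000
3 3 549/625
4 4 8289/10000
5 5 4059/5000
6 6 4033/5000
7 7 7609/10000
8 8 1501/2000
DF(5y) is solved at step 5

step 1 [1y] zero: DF = P = 4769/5000 ≈ 0.953800
step 2 [2y] swap r/1=401/9368: DF=(1 − 401/9368·(0.953800))/(1+401/9368) = 4599/5000 ≈ 0.919800
step 3 [3y] bond c/1=7/200: DF=(3046/3125 − 7/200·(0.953800+0.919800))/(1+7/200) = 549/625 ≈ 0.878400
step 4 [4y] bond c/1=11/200: DF=(2051699/2000000 − 11/200·(0.953800+0.919800+0.878400))/(1+11/200) = 8289/10000 ≈ 0.828900
step 5 [5y] zero: DF = P = 4059/5000 ≈ 0.811800
step 6 [6y] swap r/1=1934/51993: DF=(1 − 1934/51993·(0.953800+0.919800+0.878400+0.828900+0.811800))/(1+1934/51993) = 4033/5000 ≈ 0.806600
step 7 [7y] zero: DF = P = 7609/10000 ≈ 0.760900
step 8 [8y] bond c/1=3/80: DF=(801721/800000 − 3/80·(0.953800+0.919800+0.878400+0.828900+0.811800+0.806600+0.760900))/(1+3/80) = 1501/2000 ≈ 0.750500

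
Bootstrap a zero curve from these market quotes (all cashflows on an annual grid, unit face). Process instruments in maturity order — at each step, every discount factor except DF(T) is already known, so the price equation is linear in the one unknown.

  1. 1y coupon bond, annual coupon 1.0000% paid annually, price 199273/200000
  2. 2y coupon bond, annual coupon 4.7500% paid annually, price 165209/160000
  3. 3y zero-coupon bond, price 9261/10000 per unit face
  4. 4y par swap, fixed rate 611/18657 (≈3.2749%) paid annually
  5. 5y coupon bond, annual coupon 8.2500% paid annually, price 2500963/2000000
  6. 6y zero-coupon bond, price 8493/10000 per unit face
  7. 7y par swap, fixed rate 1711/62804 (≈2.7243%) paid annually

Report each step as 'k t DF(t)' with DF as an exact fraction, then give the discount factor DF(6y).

1 1 1973/2000
2 2 941/1000
3 3 9261/10000
4 4 4389/5000
5 5 2177/2500
6 6 8493/10000
7 7 8289/10000
DF(6y) = 8493/10000 ≈ 0.849300

step 1 [1y] bond c/1=1/100: DF=(199273/200000 − 1/100·(0))/(1+1/100) = 1973/2000 ≈ 0.986500
step 2 [2y] bond c/1=19/400: DF=(165209/160000 − 19/400·(0.986500))/(1+19/400) = 941/1000 ≈ 0.941000
step 3 [3y] zero: DF = P = 9261/10000 ≈ 0.926100
step 4 [4y] swap r/1=611/18657: DF=(1 − 611/18657·(0.986500+0.941000+0.926100))/(1+611/18657) = 4389/5000 ≈ 0.877800
step 5 [5y] bond c/1=33/400: DF=(2500963/2000000 − 33/400·(0.986500+0.941000+0.926100+0.877800))/(1+33/400) = 2177/2500 ≈ 0.870800
step 6 [6y] zero: DF = P = 8493/10000 ≈ 0.849300
step 7 [7y] swap r/1=1711/62804: DF=(1 − 1711/62804·(0.986500+0.941000+0.926100+0.877800+0.870800+0.849300))/(1+1711/62804) = 8289/10000 ≈ 0.828900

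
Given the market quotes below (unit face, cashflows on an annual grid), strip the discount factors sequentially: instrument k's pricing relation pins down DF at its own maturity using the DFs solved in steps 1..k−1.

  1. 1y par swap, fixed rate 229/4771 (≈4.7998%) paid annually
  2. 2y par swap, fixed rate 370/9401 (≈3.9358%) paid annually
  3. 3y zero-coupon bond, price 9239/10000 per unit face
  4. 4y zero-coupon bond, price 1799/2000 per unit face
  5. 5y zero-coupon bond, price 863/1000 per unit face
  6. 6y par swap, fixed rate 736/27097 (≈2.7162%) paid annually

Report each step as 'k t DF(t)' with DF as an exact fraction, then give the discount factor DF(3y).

1 1 4771/5000
2 2 463/500
3 3 9239/10000
4 4 1799/2000
5 5 863/1000
6 6 533/625
DF(3y) = 9239/10000 ≈ 0.923900

step 1 [1y] swap r/1=229/4771: DF=(1 − 229/4771·(0))/(1+229/4771) = 4771/5000 ≈ 0.954200
step 2 [2y] swap r/1=370/9401: DF=(1 − 370/9401·(0.954200))/(1+370/9401) = 463/500 ≈ 0.926000
step 3 [3y] zero: DF = P = 9239/10000 ≈ 0.923900
step 4 [4y] zero: DF = P = 1799/2000 ≈ 0.899500
step 5 [5y] zero: DF = P = 863/1000 ≈ 0.863000
step 6 [6y] swap r/1=736/27097: DF=(1 − 736/27097·(0.954200+0.926000+0.923900+0.899500+0.863000))/(1+736/27097) = 533/625 ≈ 0.852800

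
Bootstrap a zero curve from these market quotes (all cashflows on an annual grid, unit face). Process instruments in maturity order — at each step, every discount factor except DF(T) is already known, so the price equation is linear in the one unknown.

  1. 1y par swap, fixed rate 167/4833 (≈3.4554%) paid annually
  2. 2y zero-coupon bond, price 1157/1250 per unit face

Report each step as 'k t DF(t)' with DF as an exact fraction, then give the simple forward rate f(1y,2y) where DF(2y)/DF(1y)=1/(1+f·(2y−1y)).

1 1 4833/5000
2 2 1157/1250
f(1y,2y) = ((4833/5000)/(1157/1250) − 1)/(1) = 205/4628 ≈ 4.4296%

step 1 [1y] swap r/1=167/4833: DF=(1 − 167/4833·(0))/(1+167/4833) = 4833/5000 ≈ 0.966600
step 2 [2y] zero: DF = P = 1157/1250 ≈ 0.925600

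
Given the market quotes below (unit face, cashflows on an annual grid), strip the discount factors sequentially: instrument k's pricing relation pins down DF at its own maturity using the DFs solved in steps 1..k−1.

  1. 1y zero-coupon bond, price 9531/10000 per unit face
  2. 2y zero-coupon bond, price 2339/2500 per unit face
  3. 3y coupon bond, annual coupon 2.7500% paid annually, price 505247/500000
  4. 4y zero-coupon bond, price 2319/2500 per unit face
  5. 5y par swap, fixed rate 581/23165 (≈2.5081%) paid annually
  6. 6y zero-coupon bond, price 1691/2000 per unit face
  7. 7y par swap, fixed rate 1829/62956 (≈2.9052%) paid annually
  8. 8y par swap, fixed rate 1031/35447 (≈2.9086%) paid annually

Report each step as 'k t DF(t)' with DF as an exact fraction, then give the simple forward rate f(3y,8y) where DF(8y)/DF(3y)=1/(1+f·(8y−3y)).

1 1 9531/10000
2 2 2339/2500
3 3 9329/10000
4 4 2319/2500
5 5 4419/5000
6 6 1691/2000
7 7 8171/10000
8 8 3969/5000
f(3y,8y) = ((9329/10000)/(3969/5000) − 1)/(5) = 1391/39690 ≈ 3.5047%

step 1 [1y] zero: DF = P = 9531/10000 ≈ 0.953100
step 2 [2y] zero: DF = P = 2339/2500 ≈ 0.935600
step 3 [3y] bond c/1=11/400: DF=(505247/500000 − 11/400·(0.953100+0.935600))/(1+11/400) = 9329/10000 ≈ 0.932900
step 4 [4y] zero: DF = P = 2319/2500 ≈ 0.927600
step 5 [5y] swap r/1=581/23165: DF=(1 − 581/23165·(0.953100+0.935600+0.932900+0.927600))/(1+581/23165) = 4419/5000 ≈ 0.883800
step 6 [6y] zero: DF = P = 1691/2000 ≈ 0.845500
step 7 [7y] swap r/1=1829/62956: DF=(1 − 1829/62956·(0.953100+0.935600+0.932900+0.927600+0.883800+0.845500))/(1+1829/62956) = 8171/10000 ≈ 0.817100
step 8 [8y] swap r/1=1031/35447: DF=(1 − 1031/35447·(0.953100+0.935600+0.932900+0.927600+0.883800+0.845500+0.817100))/(1+1031/35447) = 3969/5000 ≈ 0.793800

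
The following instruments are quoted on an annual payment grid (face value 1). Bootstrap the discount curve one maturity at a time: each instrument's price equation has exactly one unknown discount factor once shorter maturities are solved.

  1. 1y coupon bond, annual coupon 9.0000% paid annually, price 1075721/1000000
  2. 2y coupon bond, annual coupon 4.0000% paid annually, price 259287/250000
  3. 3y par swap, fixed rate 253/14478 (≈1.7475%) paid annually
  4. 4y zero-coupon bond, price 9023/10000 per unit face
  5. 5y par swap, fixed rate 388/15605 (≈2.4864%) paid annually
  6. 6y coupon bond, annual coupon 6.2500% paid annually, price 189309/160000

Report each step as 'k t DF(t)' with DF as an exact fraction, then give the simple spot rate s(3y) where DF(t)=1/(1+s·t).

step 1 [1y] bond c/1=9/100: DF=(1075721/1000000 − 9/100·(0))/(1+9/100) = 9869/10000 ≈ 0.986900
step 2 [2y] bond c/1=1/25: DF=(259287/250000 − 1/25·(0.986900))/(1+1/25) = 9593/10000 ≈ 0.959300
step 3 [3y] swap r/1=253/14478: DF=(1 − 253/14478·(0.986900+0.959300))/(1+253/14478) = 4747/5000 ≈ 0.949400
step 4 [4y] zero: DF = P = 9023/10000 ≈ 0.902300
step 5 [5y] swap r/1=388/15605: DF=(1 − 388/15605·(0.986900+0.959300+0.949400+0.902300))/(1+388/15605) = 2209/2500 ≈ 0.883600
step 6 [6y] bond c/1=1/16: DF=(189309/160000 − 1/16·(0.986900+0.959300+0.949400+0.902300+0.883600))/(1+1/16) = 4191/5000 ≈ 0.838200

1 1 9869/10000
2 2 9593/10000
3 3 4747/5000
4 4 9023/10000
5 5 2209/2500
6 6 4191/5000
s(3y) = (1/(4747/5000) − 1)/(3) = 253/14241 ≈ 1.7766%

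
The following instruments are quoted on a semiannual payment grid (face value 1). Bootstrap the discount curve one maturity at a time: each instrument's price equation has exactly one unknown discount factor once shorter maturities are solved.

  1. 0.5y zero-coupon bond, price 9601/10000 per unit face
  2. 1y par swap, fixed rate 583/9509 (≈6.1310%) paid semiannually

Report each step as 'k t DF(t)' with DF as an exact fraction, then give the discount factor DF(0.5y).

step 1 [0.5y] zero: DF = P = 9601/10000 ≈ 0.960100
step 2 [1y] swap r/2=583/19018: DF=(1 − 583/19018·(0.960100))/(1+583/19018) = 9417/10000 ≈ 0.941700

1 1/2 9601/10000
2 1 9417/10000
DF(0.5y) = 9601/10000 ≈ 0.960100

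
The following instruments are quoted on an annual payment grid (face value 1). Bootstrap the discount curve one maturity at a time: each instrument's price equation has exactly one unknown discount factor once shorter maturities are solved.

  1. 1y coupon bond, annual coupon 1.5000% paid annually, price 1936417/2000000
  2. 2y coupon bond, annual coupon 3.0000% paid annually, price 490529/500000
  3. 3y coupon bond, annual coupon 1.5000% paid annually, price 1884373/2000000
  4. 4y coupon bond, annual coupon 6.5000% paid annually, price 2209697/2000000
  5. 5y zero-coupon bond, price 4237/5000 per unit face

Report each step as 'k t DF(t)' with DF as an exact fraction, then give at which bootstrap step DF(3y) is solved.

1 1 9539/10000
2 2 9247/10000
3 3 1801/2000
4 4 4339/5000
5 5 4237/5000
DF(3y) is solved at step 3

step 1 [1y] bond c/1=3/200: DF=(1936417/2000000 − 3/200·(0))/(1+3/200) = 9539/10000 ≈ 0.953900
step 2 [2y] bond c/1=3/100: DF=(490529/500000 − 3/100·(0.953900))/(1+3/100) = 9247/10000 ≈ 0.924700
step 3 [3y] bond c/1=3/200: DF=(1884373/2000000 − 3/200·(0.953900+0.924700))/(1+3/200) = 1801/2000 ≈ 0.900500
step 4 [4y] bond c/1=13/200: DF=(2209697/2000000 − 13/200·(0.953900+0.924700+0.900500))/(1+13/200) = 4339/5000 ≈ 0.867800
step 5 [5y] zero: DF = P = 4237/5000 ≈ 0.847400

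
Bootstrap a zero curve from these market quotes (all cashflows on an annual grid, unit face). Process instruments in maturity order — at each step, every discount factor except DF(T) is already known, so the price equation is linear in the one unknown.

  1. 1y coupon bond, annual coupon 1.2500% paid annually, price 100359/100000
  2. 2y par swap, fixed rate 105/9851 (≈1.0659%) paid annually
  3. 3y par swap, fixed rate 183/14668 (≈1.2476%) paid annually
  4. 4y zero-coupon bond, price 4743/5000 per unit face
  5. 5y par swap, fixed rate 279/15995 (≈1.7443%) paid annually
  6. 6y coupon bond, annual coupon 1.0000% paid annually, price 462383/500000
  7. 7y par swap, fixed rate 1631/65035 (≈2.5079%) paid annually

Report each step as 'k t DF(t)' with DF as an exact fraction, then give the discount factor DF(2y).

step 1 [1y] bond c/1=1/80: DF=(100359/100000 − 1/80·(0))/(1+1/80) = 1239/1250 ≈ 0.991200
step 2 [2y] swap r/1=105/9851: DF=(1 − 105/9851·(0.991200))/(1+105/9851) = 979/1000 ≈ 0.979000
step 3 [3y] swap r/1=183/14668: DF=(1 − 183/14668·(0.991200+0.979000))/(1+183/14668) = 4817/5000 ≈ 0.963400
step 4 [4y] zero: DF = P = 4743/5000 ≈ 0.948600
step 5 [5y] swap r/1=279/15995: DF=(1 − 279/15995·(0.991200+0.979000+0.963400+0.948600))/(1+279/15995) = 9163/10000 ≈ 0.916300
step 6 [6y] bond c/1=1/100: DF=(462383/500000 − 1/100·(0.991200+0.979000+0.963400+0.948600+0.916300))/(1+1/100) = 8681/10000 ≈ 0.868100
step 7 [7y] swap r/1=1631/65035: DF=(1 − 1631/65035·(0.991200+0.979000+0.963400+0.948600+0.916300+0.868100))/(1+1631/65035) = 8369/10000 ≈ 0.836900

1 1 1239/1250
2 2 979/1000
3 3 4817/5000
4 4 4743/5000
5 5 9163/10000
6 6 8681/10000
7 7 8369/10000
DF(2y) = 979/1000 ≈ 0.979000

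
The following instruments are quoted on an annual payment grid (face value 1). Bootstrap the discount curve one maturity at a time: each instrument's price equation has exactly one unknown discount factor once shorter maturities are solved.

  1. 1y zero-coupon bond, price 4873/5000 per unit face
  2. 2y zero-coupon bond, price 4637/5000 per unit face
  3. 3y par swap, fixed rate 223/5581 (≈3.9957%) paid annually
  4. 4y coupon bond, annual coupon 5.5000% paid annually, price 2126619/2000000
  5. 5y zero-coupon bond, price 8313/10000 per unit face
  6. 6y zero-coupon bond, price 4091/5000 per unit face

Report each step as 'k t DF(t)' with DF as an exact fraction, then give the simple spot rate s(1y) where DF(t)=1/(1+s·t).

step 1 [1y] zero: DF = P = 4873/5000 ≈ 0.974600
step 2 [2y] zero: DF = P = 4637/5000 ≈ 0.927400
step 3 [3y] swap r/1=223/5581: DF=(1 − 223/5581·(0.974600+0.927400))/(1+223/5581) = 1777/2000 ≈ 0.888500
step 4 [4y] bond c/1=11/200: DF=(2126619/2000000 − 11/200·(0.974600+0.927400+0.888500))/(1+11/200) = 539/625 ≈ 0.862400
step 5 [5y] zero: DF = P = 8313/10000 ≈ 0.831300
step 6 [6y] zero: DF = P = 4091/5000 ≈ 0.818200

1 1 4873/5000
2 2 4637/5000
3 3 1777/2000
4 4 539/625
5 5 8313/10000
6 6 4091/5000
s(1y) = (1/(4873/5000) − 1)/(1) = 127/4873 ≈ 2.6062%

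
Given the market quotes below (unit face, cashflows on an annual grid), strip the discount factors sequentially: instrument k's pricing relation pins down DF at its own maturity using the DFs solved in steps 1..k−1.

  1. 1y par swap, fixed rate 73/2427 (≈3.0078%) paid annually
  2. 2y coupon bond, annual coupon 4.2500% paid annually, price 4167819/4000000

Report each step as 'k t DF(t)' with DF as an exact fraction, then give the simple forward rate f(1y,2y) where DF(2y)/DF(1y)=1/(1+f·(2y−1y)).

1 1 2427/2500
2 2 9599/10000
f(1y,2y) = ((2427/2500)/(9599/10000) − 1)/(1) = 109/9599 ≈ 1.1355%

step 1 [1y] swap r/1=73/2427: DF=(1 − 73/2427·(0))/(1+73/2427) = 2427/2500 ≈ 0.970800
step 2 [2y] bond c/1=17/400: DF=(4167819/4000000 − 17/400·(0.970800))/(1+17/400) = 9599/10000 ≈ 0.959900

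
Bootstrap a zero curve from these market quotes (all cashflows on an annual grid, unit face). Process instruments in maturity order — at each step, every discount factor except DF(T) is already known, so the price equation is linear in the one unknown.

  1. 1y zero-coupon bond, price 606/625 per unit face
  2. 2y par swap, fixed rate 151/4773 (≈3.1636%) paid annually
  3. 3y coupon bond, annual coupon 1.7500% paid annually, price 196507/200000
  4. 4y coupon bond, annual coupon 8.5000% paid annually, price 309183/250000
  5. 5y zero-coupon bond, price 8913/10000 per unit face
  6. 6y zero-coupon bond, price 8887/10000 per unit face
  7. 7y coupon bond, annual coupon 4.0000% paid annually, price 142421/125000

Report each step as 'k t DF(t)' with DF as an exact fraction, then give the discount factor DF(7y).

1 1 606/625
2 2 2349/2500
3 3 583/625
4 4 2293/2500
5 5 8913/10000
6 6 8887/10000
7 7 353/400
DF(7y) = 353/400 ≈ 0.882500

step 1 [1y] zero: DF = P = 606/625 ≈ 0.969600
step 2 [2y] swap r/1=151/4773: DF=(1 − 151/4773·(0.969600))/(1+151/4773) = 2349/2500 ≈ 0.939600
step 3 [3y] bond c/1=7/400: DF=(196507/200000 − 7/400·(0.969600+0.939600))/(1+7/400) = 583/625 ≈ 0.932800
step 4 [4y] bond c/1=17/200: DF=(309183/250000 − 17/200·(0.969600+0.939600+0.932800))/(1+17/200) = 2293/2500 ≈ 0.917200
step 5 [5y] zero: DF = P = 8913/10000 ≈ 0.891300
step 6 [6y] zero: DF = P = 8887/10000 ≈ 0.888700
step 7 [7y] bond c/1=1/25: DF=(142421/125000 − 1/25·(0.969600+0.939600+0.932800+0.917200+0.891300+0.888700))/(1+1/25) = 353/400 ≈ 0.882500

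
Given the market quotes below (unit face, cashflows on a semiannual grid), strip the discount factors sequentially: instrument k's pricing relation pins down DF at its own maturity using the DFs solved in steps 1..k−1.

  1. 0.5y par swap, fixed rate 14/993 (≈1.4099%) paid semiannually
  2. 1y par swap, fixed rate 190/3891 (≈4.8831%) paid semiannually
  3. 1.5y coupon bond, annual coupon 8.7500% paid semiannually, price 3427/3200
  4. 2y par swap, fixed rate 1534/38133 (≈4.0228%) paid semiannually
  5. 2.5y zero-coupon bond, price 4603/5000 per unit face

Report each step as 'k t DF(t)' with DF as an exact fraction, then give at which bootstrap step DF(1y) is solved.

1 1/2 993/1000
2 1 381/400
3 3/2 1889/2000
4 2 9233/10000
5 5/2 4603/5000
DF(1y) is solved at step 2

step 1 [0.5y] swap r/2=7/993: DF=(1 − 7/993·(0))/(1+7/993) = 993/1000 ≈ 0.993000
step 2 [1y] swap r/2=95/3891: DF=(1 − 95/3891·(0.993000))/(1+95/3891) = 381/400 ≈ 0.952500
step 3 [1.5y] bond c/2=7/160: DF=(3427/3200 − 7/160·(0.993000+0.952500))/(1+7/160) = 1889/2000 ≈ 0.944500
step 4 [2y] swap r/2=767/38133: DF=(1 − 767/38133·(0.993000+0.952500+0.944500))/(1+767/38133) = 9233/10000 ≈ 0.923300
step 5 [2.5y] zero: DF = P = 4603/5000 ≈ 0.920600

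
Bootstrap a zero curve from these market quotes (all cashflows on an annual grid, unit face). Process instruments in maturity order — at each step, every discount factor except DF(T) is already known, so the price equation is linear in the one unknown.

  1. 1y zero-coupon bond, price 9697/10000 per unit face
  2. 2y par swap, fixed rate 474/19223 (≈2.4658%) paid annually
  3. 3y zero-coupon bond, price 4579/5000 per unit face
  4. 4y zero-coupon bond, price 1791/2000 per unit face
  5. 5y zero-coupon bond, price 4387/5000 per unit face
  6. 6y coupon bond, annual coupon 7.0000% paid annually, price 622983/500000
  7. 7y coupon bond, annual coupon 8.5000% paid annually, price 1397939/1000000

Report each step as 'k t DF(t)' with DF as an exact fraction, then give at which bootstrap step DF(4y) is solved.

step 1 [1y] zero: DF = P = 9697/10000 ≈ 0.969700
step 2 [2y] swap r/1=474/19223: DF=(1 − 474/19223·(0.969700))/(1+474/19223) = 4763/5000 ≈ 0.952600
step 3 [3y] zero: DF = P = 4579/5000 ≈ 0.915800
step 4 [4y] zero: DF = P = 1791/2000 ≈ 0.895500
step 5 [5y] zero: DF = P = 4387/5000 ≈ 0.877400
step 6 [6y] bond c/1=7/100: DF=(622983/500000 − 7/100·(0.969700+0.952600+0.915800+0.895500+0.877400))/(1+7/100) = 2157/2500 ≈ 0.862800
step 7 [7y] bond c/1=17/200: DF=(1397939/1000000 − 17/200·(0.969700+0.952600+0.915800+0.895500+0.877400+0.862800))/(1+17/200) = 2149/2500 ≈ 0.859600

1 1 9697/10000
2 2 4763/5000
3 3 4579/5000
4 4 1791/2000
5 5 4387/5000
6 6 2157/2500
7 7 2149/2500
DF(4y) is solved at step 4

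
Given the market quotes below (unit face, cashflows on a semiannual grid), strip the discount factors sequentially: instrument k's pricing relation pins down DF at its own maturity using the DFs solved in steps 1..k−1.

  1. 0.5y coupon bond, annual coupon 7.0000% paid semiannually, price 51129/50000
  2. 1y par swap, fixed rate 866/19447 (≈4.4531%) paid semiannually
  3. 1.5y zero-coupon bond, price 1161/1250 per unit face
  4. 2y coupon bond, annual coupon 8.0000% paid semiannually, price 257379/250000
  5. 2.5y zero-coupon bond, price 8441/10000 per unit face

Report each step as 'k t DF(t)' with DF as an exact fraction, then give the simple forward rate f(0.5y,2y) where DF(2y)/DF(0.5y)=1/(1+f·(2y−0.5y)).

1 1/2 247/250
2 1 9567/10000
3 3/2 1161/1250
4 2 4397/5000
5 5/2 8441/10000
f(0.5y,2y) = ((247/250)/(4397/5000) − 1)/(3/2) = 362/4397 ≈ 8.2329%

step 1 [0.5y] bond c/2=7/200: DF=(51129/50000 − 7/200·(0))/(1+7/200) = 247/250 ≈ 0.988000
step 2 [1y] swap r/2=433/19447: DF=(1 − 433/19447·(0.988000))/(1+433/19447) = 9567/10000 ≈ 0.956700
step 3 [1.5y] zero: DF = P = 1161/1250 ≈ 0.928800
step 4 [2y] bond c/2=1/25: DF=(257379/250000 − 1/25·(0.988000+0.956700+0.928800))/(1+1/25) = 4397/5000 ≈ 0.879400
step 5 [2.5y] zero: DF = P = 8441/10000 ≈ 0.844100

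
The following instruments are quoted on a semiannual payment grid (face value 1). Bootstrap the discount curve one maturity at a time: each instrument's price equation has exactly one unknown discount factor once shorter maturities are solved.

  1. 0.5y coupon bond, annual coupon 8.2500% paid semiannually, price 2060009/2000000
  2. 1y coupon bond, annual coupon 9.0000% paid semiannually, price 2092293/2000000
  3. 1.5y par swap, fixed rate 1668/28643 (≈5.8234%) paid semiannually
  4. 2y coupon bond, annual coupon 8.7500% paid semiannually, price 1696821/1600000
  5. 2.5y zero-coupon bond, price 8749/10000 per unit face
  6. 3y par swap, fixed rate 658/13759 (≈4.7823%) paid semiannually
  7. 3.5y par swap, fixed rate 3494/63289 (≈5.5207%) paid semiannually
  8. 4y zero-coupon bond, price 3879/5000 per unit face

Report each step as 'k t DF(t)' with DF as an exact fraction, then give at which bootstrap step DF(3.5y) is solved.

1 1/2 2473/2500
2 1 1917/2000
3 3/2 4583/5000
4 2 112/125
5 5/2 8749/10000
6 3 2171/2500
7 7/2 8253/10000
8 4 3879/5000
DF(3.5y) is solved at step 7

step 1 [0.5y] bond c/2=33/800: DF=(2060009/2000000 − 33/800·(0))/(1+33/800) = 2473/2500 ≈ 0.989200
step 2 [1y] bond c/2=9/200: DF=(2092293/2000000 − 9/200·(0.989200))/(1+9/200) = 1917/2000 ≈ 0.958500
step 3 [1.5y] swap r/2=834/28643: DF=(1 − 834/28643·(0.989200+0.958500))/(1+834/28643) = 4583/5000 ≈ 0.916600
step 4 [2y] bond c/2=7/160: DF=(1696821/1600000 − 7/160·(0.989200+0.958500+0.916600))/(1+7/160) = 112/125 ≈ 0.896000
step 5 [2.5y] zero: DF = P = 8749/10000 ≈ 0.874900
step 6 [3y] swap r/2=329/13759: DF=(1 − 329/13759·(0.989200+0.958500+0.916600+0.896000+0.874900))/(1+329/13759) = 2171/2500 ≈ 0.868400
step 7 [3.5y] swap r/2=1747/63289: DF=(1 − 1747/63289·(0.989200+0.958500+0.916600+0.896000+0.874900+0.868400))/(1+1747/63289) = 8253/10000 ≈ 0.825300
step 8 [4y] zero: DF = P = 3879/5000 ≈ 0.775800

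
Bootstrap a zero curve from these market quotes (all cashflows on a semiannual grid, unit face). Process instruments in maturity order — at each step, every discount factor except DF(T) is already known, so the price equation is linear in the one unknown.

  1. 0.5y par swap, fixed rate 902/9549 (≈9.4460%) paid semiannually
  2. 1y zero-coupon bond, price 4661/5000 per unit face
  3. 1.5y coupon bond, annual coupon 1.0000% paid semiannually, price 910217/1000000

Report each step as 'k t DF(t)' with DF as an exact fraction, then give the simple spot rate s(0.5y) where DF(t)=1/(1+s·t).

1 1/2 9549/10000
2 1 4661/5000
3 3/2 8963/10000
s(0.5y) = (1/(9549/10000) − 1)/(1/2) = 902/9549 ≈ 9.4460%

step 1 [0.5y] swap r/2=451/9549: DF=(1 − 451/9549·(0))/(1+451/9549) = 9549/10000 ≈ 0.954900
step 2 [1y] zero: DF = P = 4661/5000 ≈ 0.932200
step 3 [1.5y] bond c/2=1/200: DF=(910217/1000000 − 1/200·(0.954900+0.932200))/(1+1/200) = 8963/10000 ≈ 0.896300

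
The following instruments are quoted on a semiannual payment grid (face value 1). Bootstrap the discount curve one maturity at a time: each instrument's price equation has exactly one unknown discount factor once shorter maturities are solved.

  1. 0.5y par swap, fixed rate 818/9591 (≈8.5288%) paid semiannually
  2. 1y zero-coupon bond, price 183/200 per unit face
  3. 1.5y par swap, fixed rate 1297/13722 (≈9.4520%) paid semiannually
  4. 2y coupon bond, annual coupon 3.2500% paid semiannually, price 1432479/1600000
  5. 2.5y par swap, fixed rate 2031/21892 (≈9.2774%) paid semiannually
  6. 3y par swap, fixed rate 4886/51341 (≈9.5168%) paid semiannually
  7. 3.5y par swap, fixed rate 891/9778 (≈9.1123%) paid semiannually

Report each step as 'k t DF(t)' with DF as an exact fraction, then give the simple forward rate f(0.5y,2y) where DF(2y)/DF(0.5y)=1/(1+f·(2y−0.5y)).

step 1 [0.5y] swap r/2=409/9591: DF=(1 − 409/9591·(0))/(1+409/9591) = 9591/10000 ≈ 0.959100
step 2 [1y] zero: DF = P = 183/200 ≈ 0.915000
step 3 [1.5y] swap r/2=1297/27444: DF=(1 − 1297/27444·(0.959100+0.915000))/(1+1297/27444) = 8703/10000 ≈ 0.870300
step 4 [2y] bond c/2=13/800: DF=(1432479/1600000 − 13/800·(0.959100+0.915000+0.870300))/(1+13/800) = 8371/10000 ≈ 0.837100
step 5 [2.5y] swap r/2=2031/43784: DF=(1 − 2031/43784·(0.959100+0.915000+0.870300+0.837100))/(1+2031/43784) = 7969/10000 ≈ 0.796900
step 6 [3y] swap r/2=2443/51341: DF=(1 − 2443/51341·(0.959100+0.915000+0.870300+0.837100+0.796900))/(1+2443/51341) = 7557/10000 ≈ 0.755700
step 7 [3.5y] swap r/2=891/19556: DF=(1 − 891/19556·(0.959100+0.915000+0.870300+0.837100+0.796900+0.755700))/(1+891/19556) = 7327/10000 ≈ 0.732700

1 1/2 9591/10000
2 1 183/200
3 3/2 8703/10000
4 2 8371/10000
5 5/2 7969/10000
6 3 7557/10000
7 7/2 7327/10000
f(0.5y,2y) = ((9591/10000)/(8371/10000) − 1)/(3/2) = 2440/25113 ≈ 9.7161%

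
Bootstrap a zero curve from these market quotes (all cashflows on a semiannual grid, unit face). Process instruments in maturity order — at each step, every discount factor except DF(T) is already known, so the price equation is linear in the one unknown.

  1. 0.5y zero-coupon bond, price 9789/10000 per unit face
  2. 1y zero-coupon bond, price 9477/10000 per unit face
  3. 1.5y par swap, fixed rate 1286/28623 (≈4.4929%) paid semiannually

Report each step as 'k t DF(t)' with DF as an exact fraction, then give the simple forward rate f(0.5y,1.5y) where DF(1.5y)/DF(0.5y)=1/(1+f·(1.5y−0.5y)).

step 1 [0.5y] zero: DF = P = 9789/10000 ≈ 0.978900
step 2 [1y] zero: DF = P = 9477/10000 ≈ 0.947700
step 3 [1.5y] swap r/2=643/28623: DF=(1 − 643/28623·(0.978900+0.947700))/(1+643/28623) = 9357/10000 ≈ 0.935700

1 1/2 9789/10000
2 1 9477/10000
3 3/2 9357/10000
f(0.5y,1.5y) = ((9789/10000)/(9357/10000) − 1)/(1) = 144/3119 ≈ 4.6169%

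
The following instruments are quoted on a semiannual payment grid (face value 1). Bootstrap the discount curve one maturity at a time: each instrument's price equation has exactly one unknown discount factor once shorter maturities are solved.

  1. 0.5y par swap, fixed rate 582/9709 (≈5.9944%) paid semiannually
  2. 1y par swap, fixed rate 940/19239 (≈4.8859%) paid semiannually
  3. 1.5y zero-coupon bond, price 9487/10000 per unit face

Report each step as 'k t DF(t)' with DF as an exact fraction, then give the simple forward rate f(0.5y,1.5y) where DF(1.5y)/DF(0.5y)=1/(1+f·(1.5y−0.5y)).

1 1/2 9709/10000
2 1 953/1000
3 3/2 9487/10000
f(0.5y,1.5y) = ((9709/10000)/(9487/10000) − 1)/(1) = 222/9487 ≈ 2.3400%

step 1 [0.5y] swap r/2=291/9709: DF=(1 − 291/9709·(0))/(1+291/9709) = 9709/10000 ≈ 0.970900
step 2 [1y] swap r/2=470/19239: DF=(1 − 470/19239·(0.970900))/(1+470/19239) = 953/1000 ≈ 0.953000
step 3 [1.5y] zero: DF = P = 9487/10000 ≈ 0.948700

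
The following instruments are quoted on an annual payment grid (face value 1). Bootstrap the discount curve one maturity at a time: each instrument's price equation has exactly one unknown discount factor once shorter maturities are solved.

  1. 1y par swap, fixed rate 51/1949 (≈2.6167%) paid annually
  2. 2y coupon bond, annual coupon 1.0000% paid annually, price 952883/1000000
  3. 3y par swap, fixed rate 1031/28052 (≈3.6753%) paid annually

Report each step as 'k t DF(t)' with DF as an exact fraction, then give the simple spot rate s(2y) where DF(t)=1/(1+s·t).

1 1 1949/2000
2 2 4669/5000
3 3 8969/10000
s(2y) = (1/(4669/5000) − 1)/(2) = 331/9338 ≈ 3.5447%

step 1 [1y] swap r/1=51/1949: DF=(1 − 51/1949·(0))/(1+51/1949) = 1949/2000 ≈ 0.974500
step 2 [2y] bond c/1=1/100: DF=(952883/1000000 − 1/100·(0.974500))/(1+1/100) = 4669/5000 ≈ 0.933800
step 3 [3y] swap r/1=1031/28052: DF=(1 − 1031/28052·(0.974500+0.933800))/(1+1031/28052) = 8969/10000 ≈ 0.896900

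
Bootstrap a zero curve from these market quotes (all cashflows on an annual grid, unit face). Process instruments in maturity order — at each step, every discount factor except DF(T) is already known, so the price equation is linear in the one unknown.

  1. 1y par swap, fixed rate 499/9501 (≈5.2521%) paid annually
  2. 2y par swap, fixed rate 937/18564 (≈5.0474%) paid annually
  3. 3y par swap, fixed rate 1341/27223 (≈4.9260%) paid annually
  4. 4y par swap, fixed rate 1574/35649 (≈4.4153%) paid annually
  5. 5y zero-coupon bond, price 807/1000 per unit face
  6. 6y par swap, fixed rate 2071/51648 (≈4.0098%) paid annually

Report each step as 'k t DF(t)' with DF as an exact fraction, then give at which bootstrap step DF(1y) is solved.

step 1 [1y] swap r/1=499/9501: DF=(1 − 499/9501·(0))/(1+499/9501) = 9501/10000 ≈ 0.950100
step 2 [2y] swap r/1=937/18564: DF=(1 − 937/18564·(0.950100))/(1+937/18564) = 9063/10000 ≈ 0.906300
step 3 [3y] swap r/1=1341/27223: DF=(1 − 1341/27223·(0.950100+0.906300))/(1+1341/27223) = 8659/10000 ≈ 0.865900
step 4 [4y] swap r/1=1574/35649: DF=(1 − 1574/35649·(0.950100+0.906300+0.865900))/(1+1574/35649) = 4213/5000 ≈ 0.842600
step 5 [5y] zero: DF = P = 807/1000 ≈ 0.807000
step 6 [6y] swap r/1=2071/51648: DF=(1 − 2071/51648·(0.950100+0.906300+0.865900+0.842600+0.807000))/(1+2071/51648) = 7929/10000 ≈ 0.792900

1 1 9501/10000
2 2 9063/10000
3 3 8659/10000
4 4 4213/5000
5 5 807/1000
6 6 7929/10000
DF(1y) is solved at step 1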